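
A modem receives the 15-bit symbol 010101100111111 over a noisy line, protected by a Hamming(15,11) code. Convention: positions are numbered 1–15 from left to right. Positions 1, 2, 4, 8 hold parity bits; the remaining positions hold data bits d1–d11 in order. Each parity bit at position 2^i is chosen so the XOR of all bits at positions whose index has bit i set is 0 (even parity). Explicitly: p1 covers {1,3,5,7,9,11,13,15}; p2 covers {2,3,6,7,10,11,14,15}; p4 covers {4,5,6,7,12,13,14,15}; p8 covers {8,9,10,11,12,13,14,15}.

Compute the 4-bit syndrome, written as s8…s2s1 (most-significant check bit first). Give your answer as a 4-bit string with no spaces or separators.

s1 (pos 1,3,5,7,9,11,13,15): 0⊕0⊕0⊕1⊕0⊕1⊕1⊕1 = 0
s2 (pos 2,3,6,7,10,11,14,15): 1⊕0⊕1⊕1⊕1⊕1⊕1⊕1 = 1
s4 (pos 4,5,6,7,12,13,14,15): 1⊕0⊕1⊕1⊕1⊕1⊕1⊕1 = 1
s8 (pos 8,9,10,11,12,13,14,15): 0⊕0⊕1⊕1⊕1⊕1⊕1⊕1 = 0
Syndrome s8…s1 = 0110 → error at position 6.

0110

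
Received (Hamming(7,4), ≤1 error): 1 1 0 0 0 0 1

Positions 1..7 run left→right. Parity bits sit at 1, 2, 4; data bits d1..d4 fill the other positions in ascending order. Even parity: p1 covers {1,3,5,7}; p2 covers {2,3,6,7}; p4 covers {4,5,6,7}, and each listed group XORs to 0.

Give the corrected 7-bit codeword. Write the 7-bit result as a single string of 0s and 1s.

s1 (pos 1,3,5,7): 1⊕0⊕0⊕1 = 0
s2 (pos 2,3,6,7): 1⊕0⊕0⊕1 = 0
s4 (pos 4,5,6,7): 0⊕0⊕0⊕1 = 1
Syndrome s4…s1 = 100 → error at position 4.
Flip position 4: 1100001 → 1101001

1101001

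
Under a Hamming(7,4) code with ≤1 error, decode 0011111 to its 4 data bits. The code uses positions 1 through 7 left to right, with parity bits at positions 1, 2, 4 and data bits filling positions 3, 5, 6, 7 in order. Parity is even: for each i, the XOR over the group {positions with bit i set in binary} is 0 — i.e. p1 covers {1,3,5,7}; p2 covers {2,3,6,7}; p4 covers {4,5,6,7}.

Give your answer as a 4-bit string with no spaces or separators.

0111

s1 (pos 1,3,5,7): 0⊕1⊕1⊕1 = 1
s2 (pos 2,3,6,7): 0⊕1⊕1⊕1 = 1
s4 (pos 4,5,6,7): 1⊕1⊕1⊕1 = 0
Syndrome s4…s1 = 011 → error at position 3.
Flip position 3: 0011111 → 0001111
Read data bits from positions 3,5,6,7: 0111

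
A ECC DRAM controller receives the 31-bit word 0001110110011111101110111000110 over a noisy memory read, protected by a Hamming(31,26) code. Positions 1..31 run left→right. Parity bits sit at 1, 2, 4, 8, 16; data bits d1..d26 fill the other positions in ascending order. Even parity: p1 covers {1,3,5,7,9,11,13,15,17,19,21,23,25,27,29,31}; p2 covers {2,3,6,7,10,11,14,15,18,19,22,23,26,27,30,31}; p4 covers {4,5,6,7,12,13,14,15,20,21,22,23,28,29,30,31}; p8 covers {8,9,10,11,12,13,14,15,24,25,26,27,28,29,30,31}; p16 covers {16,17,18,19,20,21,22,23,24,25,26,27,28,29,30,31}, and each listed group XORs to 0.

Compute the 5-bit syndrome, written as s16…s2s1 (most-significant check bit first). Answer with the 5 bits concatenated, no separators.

00000

s1 (pos 1,3,5,7,9,11,13,15,17,19,21,23,25,27,29,31): 0⊕0⊕1⊕0⊕1⊕0⊕1⊕1⊕1⊕1⊕1⊕1⊕1⊕0⊕1⊕0 = 0
s2 (pos 2,3,6,7,10,11,14,15,18,19,22,23,26,27,30,31): 0⊕0⊕1⊕0⊕0⊕0⊕1⊕1⊕0⊕1⊕0⊕1⊕0⊕0⊕1⊕0 = 0
s4 (pos 4,5,6,7,12,13,14,15,20,21,22,23,28,29,30,31): 1⊕1⊕1⊕0⊕1⊕1⊕1⊕1⊕1⊕1⊕0⊕1⊕0⊕1⊕1⊕0 = 0
s8 (pos 8,9,10,11,12,13,14,15,24,25,26,27,28,29,30,31): 1⊕1⊕0⊕0⊕1⊕1⊕1⊕1⊕1⊕1⊕0⊕0⊕0⊕1⊕1⊕0 = 0
s16 (pos 16,17,18,19,20,21,22,23,24,25,26,27,28,29,30,31): 1⊕1⊕0⊕1⊕1⊕1⊕0⊕1⊕1⊕1⊕0⊕0⊕0⊕1⊕1⊕0 = 0
Syndrome s16…s1 = 00000 → no error.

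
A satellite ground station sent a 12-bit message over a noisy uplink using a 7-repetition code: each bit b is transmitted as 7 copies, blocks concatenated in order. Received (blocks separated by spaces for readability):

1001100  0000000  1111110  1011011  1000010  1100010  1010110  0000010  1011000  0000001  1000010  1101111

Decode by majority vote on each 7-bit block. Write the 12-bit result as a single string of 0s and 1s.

001100100001

Block 1 (1001100): 3 ones → 0
Block 2 (0000000): 0 ones → 0
Block 3 (1111110): 6 ones → 1
Block 4 (1011011): 5 ones → 1
Block 5 (1000010): 2 ones → 0
Block 6 (1100010): 3 ones → 0
Block 7 (1010110): 4 ones → 1
Block 8 (0000010): 1 one → 0
Block 9 (1011000): 3 ones → 0
Block 10 (0000001): 1 one → 0
Block 11 (1000010): 2 ones → 0
Block 12 (1101111): 6 ones → 1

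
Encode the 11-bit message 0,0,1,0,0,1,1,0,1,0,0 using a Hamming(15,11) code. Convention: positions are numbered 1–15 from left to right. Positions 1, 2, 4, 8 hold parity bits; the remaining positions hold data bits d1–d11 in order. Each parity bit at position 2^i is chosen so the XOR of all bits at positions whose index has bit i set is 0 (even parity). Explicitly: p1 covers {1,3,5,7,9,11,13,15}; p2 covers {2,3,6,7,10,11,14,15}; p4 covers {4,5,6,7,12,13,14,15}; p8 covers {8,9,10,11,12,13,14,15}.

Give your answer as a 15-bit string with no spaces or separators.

010001010110100

Place data at non-parity positions: p1 p2 0 p4 0 1 0 p8 0 1 1 0 1 0 0
p1 (pos 1,3,5,7,9,11,13,15): XOR of data positions = 0⊕0⊕0⊕0⊕1⊕1⊕0 = 0
p2 (pos 2,3,6,7,10,11,14,15): XOR of data positions = 0⊕1⊕0⊕1⊕1⊕0⊕0 = 1
p4 (pos 4,5,6,7,12,13,14,15): XOR of data positions = 0⊕1⊕0⊕0⊕1⊕0⊕0 = 0
p8 (pos 8,9,10,11,12,13,14,15): XOR of data positions = 0⊕1⊕1⊕0⊕1⊕0⊕0 = 1
Codeword: 010001010110100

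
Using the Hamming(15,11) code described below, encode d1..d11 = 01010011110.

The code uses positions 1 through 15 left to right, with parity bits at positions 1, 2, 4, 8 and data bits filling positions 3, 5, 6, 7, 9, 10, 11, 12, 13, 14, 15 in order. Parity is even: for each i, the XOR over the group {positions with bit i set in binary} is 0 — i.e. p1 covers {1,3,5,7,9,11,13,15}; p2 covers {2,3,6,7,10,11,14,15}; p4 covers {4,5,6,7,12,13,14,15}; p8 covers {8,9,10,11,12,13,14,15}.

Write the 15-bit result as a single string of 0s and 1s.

010110100011110

Place data at non-parity positions: p1 p2 0 p4 1 0 1 p8 0 0 1 1 1 1 0
p1 (pos 1,3,5,7,9,11,13,15): XOR of data positions = 0⊕1⊕1⊕0⊕1⊕1⊕0 = 0
p2 (pos 2,3,6,7,10,11,14,15): XOR of data positions = 0⊕0⊕1⊕0⊕1⊕1⊕0 = 1
p4 (pos 4,5,6,7,12,13,14,15): XOR of data positions = 1⊕0⊕1⊕1⊕1⊕1⊕0 = 1
p8 (pos 8,9,10,11,12,13,14,15): XOR of data positions = 0⊕0⊕1⊕1⊕1⊕1⊕0 = 0
Codeword: 010110100011110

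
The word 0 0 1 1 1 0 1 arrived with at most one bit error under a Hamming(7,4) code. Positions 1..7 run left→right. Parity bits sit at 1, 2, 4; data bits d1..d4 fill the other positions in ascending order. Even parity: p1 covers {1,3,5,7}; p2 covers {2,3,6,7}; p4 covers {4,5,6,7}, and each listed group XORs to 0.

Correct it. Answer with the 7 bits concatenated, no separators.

0011001

s1 (pos 1,3,5,7): 0⊕1⊕1⊕1 = 1
s2 (pos 2,3,6,7): 0⊕1⊕0⊕1 = 0
s4 (pos 4,5,6,7): 1⊕1⊕0⊕1 = 1
Syndrome s4…s1 = 101 → error at position 5.
Flip position 5: 0011101 → 0011001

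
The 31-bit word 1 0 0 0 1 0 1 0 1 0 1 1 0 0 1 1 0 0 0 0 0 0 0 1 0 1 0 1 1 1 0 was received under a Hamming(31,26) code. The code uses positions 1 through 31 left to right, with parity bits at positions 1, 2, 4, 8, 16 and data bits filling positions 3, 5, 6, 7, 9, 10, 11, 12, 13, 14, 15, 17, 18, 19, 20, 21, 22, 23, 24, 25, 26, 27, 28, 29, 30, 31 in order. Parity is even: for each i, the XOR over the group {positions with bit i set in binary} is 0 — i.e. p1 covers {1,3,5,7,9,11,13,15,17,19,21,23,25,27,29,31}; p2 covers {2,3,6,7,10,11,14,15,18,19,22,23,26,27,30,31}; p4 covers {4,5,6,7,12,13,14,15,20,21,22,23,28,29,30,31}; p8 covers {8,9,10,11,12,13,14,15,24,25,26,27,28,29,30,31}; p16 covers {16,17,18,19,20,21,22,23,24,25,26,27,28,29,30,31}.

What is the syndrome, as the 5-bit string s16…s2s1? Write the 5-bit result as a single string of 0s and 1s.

s1 (pos 1,3,5,7,9,11,13,15,17,19,21,23,25,27,29,31): 1⊕0⊕1⊕1⊕1⊕1⊕0⊕1⊕0⊕0⊕0⊕0⊕0⊕0⊕1⊕0 = 1
s2 (pos 2,3,6,7,10,11,14,15,18,19,22,23,26,27,30,31): 0⊕0⊕0⊕1⊕0⊕1⊕0⊕1⊕0⊕0⊕0⊕0⊕1⊕0⊕1⊕0 = 1
s4 (pos 4,5,6,7,12,13,14,15,20,21,22,23,28,29,30,31): 0⊕1⊕0⊕1⊕1⊕0⊕0⊕1⊕0⊕0⊕0⊕0⊕1⊕1⊕1⊕0 = 1
s8 (pos 8,9,10,11,12,13,14,15,24,25,26,27,28,29,30,31): 0⊕1⊕0⊕1⊕1⊕0⊕0⊕1⊕1⊕0⊕1⊕0⊕1⊕1⊕1⊕0 = 1
s16 (pos 16,17,18,19,20,21,22,23,24,25,26,27,28,29,30,31): 1⊕0⊕0⊕0⊕0⊕0⊕0⊕0⊕1⊕0⊕1⊕0⊕1⊕1⊕1⊕0 = 0
Syndrome s16…s1 = 01111 → error at position 15.

01111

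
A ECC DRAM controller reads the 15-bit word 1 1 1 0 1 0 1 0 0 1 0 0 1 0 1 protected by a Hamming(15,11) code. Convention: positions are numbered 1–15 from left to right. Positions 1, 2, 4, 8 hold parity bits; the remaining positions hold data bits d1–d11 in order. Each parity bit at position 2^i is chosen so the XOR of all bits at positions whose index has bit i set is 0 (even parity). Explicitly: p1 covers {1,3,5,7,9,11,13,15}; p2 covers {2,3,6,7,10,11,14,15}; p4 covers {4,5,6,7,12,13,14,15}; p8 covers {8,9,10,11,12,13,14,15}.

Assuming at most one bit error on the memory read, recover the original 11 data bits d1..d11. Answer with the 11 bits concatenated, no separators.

s1 (pos 1,3,5,7,9,11,13,15): 1⊕1⊕1⊕1⊕0⊕0⊕1⊕1 = 0
s2 (pos 2,3,6,7,10,11,14,15): 1⊕1⊕0⊕1⊕1⊕0⊕0⊕1 = 1
s4 (pos 4,5,6,7,12,13,14,15): 0⊕1⊕0⊕1⊕0⊕1⊕0⊕1 = 0
s8 (pos 8,9,10,11,12,13,14,15): 0⊕0⊕1⊕0⊕0⊕1⊕0⊕1 = 1
Syndrome s8…s1 = 1010 → error at position 10.
Flip position 10: 111010100100101 → 111010100000101
Read data bits from positions 3,5,6,7,9,10,11,12,13,14,15: 11010000101

11010000101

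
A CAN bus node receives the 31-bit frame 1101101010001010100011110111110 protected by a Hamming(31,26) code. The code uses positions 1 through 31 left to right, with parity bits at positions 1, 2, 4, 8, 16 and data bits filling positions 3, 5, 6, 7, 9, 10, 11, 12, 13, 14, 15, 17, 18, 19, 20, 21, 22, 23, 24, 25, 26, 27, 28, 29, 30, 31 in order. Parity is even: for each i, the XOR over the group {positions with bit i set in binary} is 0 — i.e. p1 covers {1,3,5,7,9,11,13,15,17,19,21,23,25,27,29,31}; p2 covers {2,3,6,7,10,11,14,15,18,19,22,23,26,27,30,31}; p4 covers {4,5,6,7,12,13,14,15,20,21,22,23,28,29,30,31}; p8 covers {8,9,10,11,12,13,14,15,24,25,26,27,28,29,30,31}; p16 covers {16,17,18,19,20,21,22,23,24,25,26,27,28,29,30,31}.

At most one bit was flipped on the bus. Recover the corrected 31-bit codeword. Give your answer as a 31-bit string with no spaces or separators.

s1 (pos 1,3,5,7,9,11,13,15,17,19,21,23,25,27,29,31): 1⊕0⊕1⊕1⊕1⊕0⊕1⊕1⊕1⊕0⊕1⊕1⊕0⊕1⊕1⊕0 = 1
s2 (pos 2,3,6,7,10,11,14,15,18,19,22,23,26,27,30,31): 1⊕0⊕0⊕1⊕0⊕0⊕0⊕1⊕0⊕0⊕1⊕1⊕1⊕1⊕1⊕0 = 0
s4 (pos 4,5,6,7,12,13,14,15,20,21,22,23,28,29,30,31): 1⊕1⊕0⊕1⊕0⊕1⊕0⊕1⊕0⊕1⊕1⊕1⊕1⊕1⊕1⊕0 = 1
s8 (pos 8,9,10,11,12,13,14,15,24,25,26,27,28,29,30,31): 0⊕1⊕0⊕0⊕0⊕1⊕0⊕1⊕1⊕0⊕1⊕1⊕1⊕1⊕1⊕0 = 1
s16 (pos 16,17,18,19,20,21,22,23,24,25,26,27,28,29,30,31): 0⊕1⊕0⊕0⊕0⊕1⊕1⊕1⊕1⊕0⊕1⊕1⊕1⊕1⊕1⊕0 = 0
Syndrome s16…s1 = 01101 → error at position 13.
Flip position 13: 1101101010001010100011110111110 → 1101101010000010100011110111110

1101101010000010100011110111110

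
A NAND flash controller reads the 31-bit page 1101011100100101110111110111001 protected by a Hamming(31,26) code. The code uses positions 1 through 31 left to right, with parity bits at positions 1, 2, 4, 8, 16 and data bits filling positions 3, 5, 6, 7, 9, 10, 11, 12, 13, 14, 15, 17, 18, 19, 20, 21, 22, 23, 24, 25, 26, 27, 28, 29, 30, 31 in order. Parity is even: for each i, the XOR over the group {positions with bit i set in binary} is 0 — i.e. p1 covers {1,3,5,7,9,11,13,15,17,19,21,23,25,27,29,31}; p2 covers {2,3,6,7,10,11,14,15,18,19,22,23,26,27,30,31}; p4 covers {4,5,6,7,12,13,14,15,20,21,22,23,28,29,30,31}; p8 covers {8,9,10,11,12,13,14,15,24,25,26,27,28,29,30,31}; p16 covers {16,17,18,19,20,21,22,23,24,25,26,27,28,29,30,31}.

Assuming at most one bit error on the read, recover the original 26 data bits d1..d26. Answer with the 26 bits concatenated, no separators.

00110010010110111110111001

s1 (pos 1,3,5,7,9,11,13,15,17,19,21,23,25,27,29,31): 1⊕0⊕0⊕1⊕0⊕1⊕0⊕0⊕1⊕0⊕1⊕1⊕0⊕1⊕0⊕1 = 0
s2 (pos 2,3,6,7,10,11,14,15,18,19,22,23,26,27,30,31): 1⊕0⊕1⊕1⊕0⊕1⊕1⊕0⊕1⊕0⊕1⊕1⊕1⊕1⊕0⊕1 = 1
s4 (pos 4,5,6,7,12,13,14,15,20,21,22,23,28,29,30,31): 1⊕0⊕1⊕1⊕0⊕0⊕1⊕0⊕1⊕1⊕1⊕1⊕1⊕0⊕0⊕1 = 0
s8 (pos 8,9,10,11,12,13,14,15,24,25,26,27,28,29,30,31): 1⊕0⊕0⊕1⊕0⊕0⊕1⊕0⊕1⊕0⊕1⊕1⊕1⊕0⊕0⊕1 = 0
s16 (pos 16,17,18,19,20,21,22,23,24,25,26,27,28,29,30,31): 1⊕1⊕1⊕0⊕1⊕1⊕1⊕1⊕1⊕0⊕1⊕1⊕1⊕0⊕0⊕1 = 0
Syndrome s16…s1 = 00010 → error at position 2.
Flip position 2: 1101011100100101110111110111001 → 1001011100100101110111110111001
Read data bits from positions 3,5,6,7,9,10,11,12,13,14,15,17,18,19,20,21,22,23,24,25,26,27,28,29,30,31: 00110010010110111110111001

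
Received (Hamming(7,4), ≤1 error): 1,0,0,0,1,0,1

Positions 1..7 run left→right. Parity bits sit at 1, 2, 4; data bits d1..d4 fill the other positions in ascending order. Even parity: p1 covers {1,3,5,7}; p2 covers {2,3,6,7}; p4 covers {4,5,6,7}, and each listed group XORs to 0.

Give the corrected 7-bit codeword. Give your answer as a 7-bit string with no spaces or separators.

s1 (pos 1,3,5,7): 1⊕0⊕1⊕1 = 1
s2 (pos 2,3,6,7): 0⊕0⊕0⊕1 = 1
s4 (pos 4,5,6,7): 0⊕1⊕0⊕1 = 0
Syndrome s4…s1 = 011 → error at position 3.
Flip position 3: 1000101 → 1010101

1010101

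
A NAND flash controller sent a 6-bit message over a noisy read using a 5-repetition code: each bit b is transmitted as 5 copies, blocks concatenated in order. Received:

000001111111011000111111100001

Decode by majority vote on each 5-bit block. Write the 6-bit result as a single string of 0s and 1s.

Block 1 (00000): 0 ones → 0
Block 2 (11111): 5 ones → 1
Block 3 (11011): 4 ones → 1
Block 4 (00011): 2 ones → 0
Block 5 (11111): 5 ones → 1
Block 6 (00001): 1 one → 0

011010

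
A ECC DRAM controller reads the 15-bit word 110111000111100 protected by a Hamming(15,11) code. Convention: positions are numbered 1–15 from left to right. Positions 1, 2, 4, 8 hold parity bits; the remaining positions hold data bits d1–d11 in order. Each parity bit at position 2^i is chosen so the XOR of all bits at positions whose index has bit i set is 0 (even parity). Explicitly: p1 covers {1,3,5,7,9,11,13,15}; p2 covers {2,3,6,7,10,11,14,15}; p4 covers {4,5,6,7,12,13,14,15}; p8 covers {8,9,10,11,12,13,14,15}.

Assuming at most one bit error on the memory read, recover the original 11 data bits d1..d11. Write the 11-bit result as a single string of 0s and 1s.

s1 (pos 1,3,5,7,9,11,13,15): 1⊕0⊕1⊕0⊕0⊕1⊕1⊕0 = 0
s2 (pos 2,3,6,7,10,11,14,15): 1⊕0⊕1⊕0⊕1⊕1⊕0⊕0 = 0
s4 (pos 4,5,6,7,12,13,14,15): 1⊕1⊕1⊕0⊕1⊕1⊕0⊕0 = 1
s8 (pos 8,9,10,11,12,13,14,15): 0⊕0⊕1⊕1⊕1⊕1⊕0⊕0 = 0
Syndrome s8…s1 = 0100 → error at position 4.
Flip position 4: 110111000111100 → 110011000111100
Read data bits from positions 3,5,6,7,9,10,11,12,13,14,15: 01100111100

01100111100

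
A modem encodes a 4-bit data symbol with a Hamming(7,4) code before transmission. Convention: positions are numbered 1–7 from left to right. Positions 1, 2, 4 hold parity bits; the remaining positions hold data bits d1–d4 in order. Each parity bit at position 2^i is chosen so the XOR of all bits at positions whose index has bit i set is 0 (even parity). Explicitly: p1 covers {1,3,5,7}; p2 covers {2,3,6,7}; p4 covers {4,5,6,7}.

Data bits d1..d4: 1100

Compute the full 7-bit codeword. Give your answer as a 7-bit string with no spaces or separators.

Place data at non-parity positions: p1 p2 1 p4 1 0 0
p1 (pos 1,3,5,7): XOR of data positions = 1⊕1⊕0 = 0
p2 (pos 2,3,6,7): XOR of data positions = 1⊕0⊕0 = 1
p4 (pos 4,5,6,7): XOR of data positions = 1⊕0⊕0 = 1
Codeword: 0111100

0111100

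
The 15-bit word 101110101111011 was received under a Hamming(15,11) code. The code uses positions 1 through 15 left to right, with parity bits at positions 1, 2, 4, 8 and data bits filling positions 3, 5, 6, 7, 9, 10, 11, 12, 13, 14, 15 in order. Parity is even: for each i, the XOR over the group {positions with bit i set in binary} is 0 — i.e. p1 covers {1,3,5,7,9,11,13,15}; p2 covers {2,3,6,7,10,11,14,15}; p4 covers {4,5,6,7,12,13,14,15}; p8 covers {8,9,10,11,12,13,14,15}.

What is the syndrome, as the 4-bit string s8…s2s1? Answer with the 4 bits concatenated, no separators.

s1 (pos 1,3,5,7,9,11,13,15): 1⊕1⊕1⊕1⊕1⊕1⊕0⊕1 = 1
s2 (pos 2,3,6,7,10,11,14,15): 0⊕1⊕0⊕1⊕1⊕1⊕1⊕1 = 0
s4 (pos 4,5,6,7,12,13,14,15): 1⊕1⊕0⊕1⊕1⊕0⊕1⊕1 = 0
s8 (pos 8,9,10,11,12,13,14,15): 0⊕1⊕1⊕1⊕1⊕0⊕1⊕1 = 0
Syndrome s8…s1 = 0001 → error at position 1.

0001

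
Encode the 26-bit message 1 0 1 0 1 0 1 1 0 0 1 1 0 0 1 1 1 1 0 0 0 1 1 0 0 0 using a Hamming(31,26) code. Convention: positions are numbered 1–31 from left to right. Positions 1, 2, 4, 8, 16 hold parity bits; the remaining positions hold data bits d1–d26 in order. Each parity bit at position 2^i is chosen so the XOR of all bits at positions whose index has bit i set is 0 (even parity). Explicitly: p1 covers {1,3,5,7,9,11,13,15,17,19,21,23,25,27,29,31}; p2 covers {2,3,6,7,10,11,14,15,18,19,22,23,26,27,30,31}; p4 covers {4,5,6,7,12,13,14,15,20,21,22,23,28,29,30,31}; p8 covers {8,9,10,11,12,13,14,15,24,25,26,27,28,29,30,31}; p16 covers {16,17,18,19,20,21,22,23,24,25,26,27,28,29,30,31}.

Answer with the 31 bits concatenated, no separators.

Place data at non-parity positions: p1 p2 1 p4 0 1 0 p8 1 0 1 1 0 0 1 p16 1 0 0 1 1 1 1 0 0 0 1 1 0 0 0
p1 (pos 1,3,5,7,9,11,13,15,17,19,21,23,25,27,29,31): XOR of data positions = 1⊕0⊕0⊕1⊕1⊕0⊕1⊕1⊕0⊕1⊕1⊕0⊕1⊕0⊕0 = 0
p2 (pos 2,3,6,7,10,11,14,15,18,19,22,23,26,27,30,31): XOR of data positions = 1⊕1⊕0⊕0⊕1⊕0⊕1⊕0⊕0⊕1⊕1⊕0⊕1⊕0⊕0 = 1
p4 (pos 4,5,6,7,12,13,14,15,20,21,22,23,28,29,30,31): XOR of data positions = 0⊕1⊕0⊕1⊕0⊕0⊕1⊕1⊕1⊕1⊕1⊕1⊕0⊕0⊕0 = 0
p8 (pos 8,9,10,11,12,13,14,15,24,25,26,27,28,29,30,31): XOR of data positions = 1⊕0⊕1⊕1⊕0⊕0⊕1⊕0⊕0⊕0⊕1⊕1⊕0⊕0⊕0 = 0
p16 (pos 16,17,18,19,20,21,22,23,24,25,26,27,28,29,30,31): XOR of data positions = 1⊕0⊕0⊕1⊕1⊕1⊕1⊕0⊕0⊕0⊕1⊕1⊕0⊕0⊕0 = 1
Codeword: 0110010010110011100111100011000

0110010010110011100111100011000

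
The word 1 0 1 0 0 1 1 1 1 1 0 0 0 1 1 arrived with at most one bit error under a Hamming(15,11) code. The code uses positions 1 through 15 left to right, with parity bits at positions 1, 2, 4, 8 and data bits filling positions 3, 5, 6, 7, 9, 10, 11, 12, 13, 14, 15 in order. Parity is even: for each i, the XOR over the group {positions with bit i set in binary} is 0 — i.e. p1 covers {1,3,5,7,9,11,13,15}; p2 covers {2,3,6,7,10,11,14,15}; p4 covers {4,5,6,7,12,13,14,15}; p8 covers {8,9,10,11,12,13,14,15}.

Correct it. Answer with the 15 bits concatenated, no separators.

s1 (pos 1,3,5,7,9,11,13,15): 1⊕1⊕0⊕1⊕1⊕0⊕0⊕1 = 1
s2 (pos 2,3,6,7,10,11,14,15): 0⊕1⊕1⊕1⊕1⊕0⊕1⊕1 = 0
s4 (pos 4,5,6,7,12,13,14,15): 0⊕0⊕1⊕1⊕0⊕0⊕1⊕1 = 0
s8 (pos 8,9,10,11,12,13,14,15): 1⊕1⊕1⊕0⊕0⊕0⊕1⊕1 = 1
Syndrome s8…s1 = 1001 → error at position 9.
Flip position 9: 101001111100011 → 101001110100011

101001110100011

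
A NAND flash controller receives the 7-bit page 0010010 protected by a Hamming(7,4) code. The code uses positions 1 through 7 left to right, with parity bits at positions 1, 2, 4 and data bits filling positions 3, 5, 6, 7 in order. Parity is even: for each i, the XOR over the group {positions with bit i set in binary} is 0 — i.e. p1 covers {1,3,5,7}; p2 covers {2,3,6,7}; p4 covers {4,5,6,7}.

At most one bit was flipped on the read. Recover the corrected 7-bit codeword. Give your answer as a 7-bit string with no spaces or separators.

s1 (pos 1,3,5,7): 0⊕1⊕0⊕0 = 1
s2 (pos 2,3,6,7): 0⊕1⊕1⊕0 = 0
s4 (pos 4,5,6,7): 0⊕0⊕1⊕0 = 1
Syndrome s4…s1 = 101 → error at position 5.
Flip position 5: 0010010 → 0010110

0010110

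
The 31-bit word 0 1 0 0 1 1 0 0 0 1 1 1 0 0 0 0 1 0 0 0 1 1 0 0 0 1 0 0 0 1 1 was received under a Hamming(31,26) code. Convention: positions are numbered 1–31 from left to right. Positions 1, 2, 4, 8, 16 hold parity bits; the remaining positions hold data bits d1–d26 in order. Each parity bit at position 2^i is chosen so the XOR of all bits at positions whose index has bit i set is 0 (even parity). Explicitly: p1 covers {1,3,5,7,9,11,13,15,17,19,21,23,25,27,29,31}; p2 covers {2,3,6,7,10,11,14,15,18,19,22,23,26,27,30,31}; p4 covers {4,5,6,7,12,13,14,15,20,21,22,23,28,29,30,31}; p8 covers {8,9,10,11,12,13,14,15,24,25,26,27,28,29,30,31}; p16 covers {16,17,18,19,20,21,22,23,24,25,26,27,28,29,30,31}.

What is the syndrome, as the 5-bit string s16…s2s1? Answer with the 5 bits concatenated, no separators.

s1 (pos 1,3,5,7,9,11,13,15,17,19,21,23,25,27,29,31): 0⊕0⊕1⊕0⊕0⊕1⊕0⊕0⊕1⊕0⊕1⊕0⊕0⊕0⊕0⊕1 = 1
s2 (pos 2,3,6,7,10,11,14,15,18,19,22,23,26,27,30,31): 1⊕0⊕1⊕0⊕1⊕1⊕0⊕0⊕0⊕0⊕1⊕0⊕1⊕0⊕1⊕1 = 0
s4 (pos 4,5,6,7,12,13,14,15,20,21,22,23,28,29,30,31): 0⊕1⊕1⊕0⊕1⊕0⊕0⊕0⊕0⊕1⊕1⊕0⊕0⊕0⊕1⊕1 = 1
s8 (pos 8,9,10,11,12,13,14,15,24,25,26,27,28,29,30,31): 0⊕0⊕1⊕1⊕1⊕0⊕0⊕0⊕0⊕0⊕1⊕0⊕0⊕0⊕1⊕1 = 0
s16 (pos 16,17,18,19,20,21,22,23,24,25,26,27,28,29,30,31): 0⊕1⊕0⊕0⊕0⊕1⊕1⊕0⊕0⊕0⊕1⊕0⊕0⊕0⊕1⊕1 = 0
Syndrome s16…s1 = 00101 → error at position 5.

00101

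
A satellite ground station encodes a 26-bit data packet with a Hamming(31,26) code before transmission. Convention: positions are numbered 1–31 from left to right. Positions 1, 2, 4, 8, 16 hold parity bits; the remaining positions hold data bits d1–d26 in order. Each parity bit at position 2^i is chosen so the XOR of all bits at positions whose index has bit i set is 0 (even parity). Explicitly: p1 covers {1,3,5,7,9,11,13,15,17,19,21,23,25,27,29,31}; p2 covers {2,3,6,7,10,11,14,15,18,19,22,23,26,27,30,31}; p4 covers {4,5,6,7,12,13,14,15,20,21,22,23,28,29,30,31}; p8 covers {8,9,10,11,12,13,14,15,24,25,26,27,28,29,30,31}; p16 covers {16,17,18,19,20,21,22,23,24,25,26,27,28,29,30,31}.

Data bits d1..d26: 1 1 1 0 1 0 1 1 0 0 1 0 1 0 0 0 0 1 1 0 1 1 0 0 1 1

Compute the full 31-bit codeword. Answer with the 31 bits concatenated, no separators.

0011110110110011010000110110011

Place data at non-parity positions: p1 p2 1 p4 1 1 0 p8 1 0 1 1 0 0 1 p16 0 1 0 0 0 0 1 1 0 1 1 0 0 1 1
p1 (pos 1,3,5,7,9,11,13,15,17,19,21,23,25,27,29,31): XOR of data positions = 1⊕1⊕0⊕1⊕1⊕0⊕1⊕0⊕0⊕0⊕1⊕0⊕1⊕0⊕1 = 0
p2 (pos 2,3,6,7,10,11,14,15,18,19,22,23,26,27,30,31): XOR of data positions = 1⊕1⊕0⊕0⊕1⊕0⊕1⊕1⊕0⊕0⊕1⊕1⊕1⊕1⊕1 = 0
p4 (pos 4,5,6,7,12,13,14,15,20,21,22,23,28,29,30,31): XOR of data positions = 1⊕1⊕0⊕1⊕0⊕0⊕1⊕0⊕0⊕0⊕1⊕0⊕0⊕1⊕1 = 1
p8 (pos 8,9,10,11,12,13,14,15,24,25,26,27,28,29,30,31): XOR of data positions = 1⊕0⊕1⊕1⊕0⊕0⊕1⊕1⊕0⊕1⊕1⊕0⊕0⊕1⊕1 = 1
p16 (pos 16,17,18,19,20,21,22,23,24,25,26,27,28,29,30,31): XOR of data positions = 0⊕1⊕0⊕0⊕0⊕0⊕1⊕1⊕0⊕1⊕1⊕0⊕0⊕1⊕1 = 1
Codeword: 0011110110110011010000110110011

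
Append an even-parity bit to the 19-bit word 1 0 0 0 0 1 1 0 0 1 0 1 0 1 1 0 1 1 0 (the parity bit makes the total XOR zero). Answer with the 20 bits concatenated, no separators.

10000110010101101101

XOR of the 19 data bits: 1⊕0⊕0⊕0⊕0⊕1⊕1⊕0⊕0⊕1⊕0⊕1⊕0⊕1⊕1⊕0⊕1⊕1⊕0 = 1
Parity bit = 1 (so all 20 bits XOR to 0).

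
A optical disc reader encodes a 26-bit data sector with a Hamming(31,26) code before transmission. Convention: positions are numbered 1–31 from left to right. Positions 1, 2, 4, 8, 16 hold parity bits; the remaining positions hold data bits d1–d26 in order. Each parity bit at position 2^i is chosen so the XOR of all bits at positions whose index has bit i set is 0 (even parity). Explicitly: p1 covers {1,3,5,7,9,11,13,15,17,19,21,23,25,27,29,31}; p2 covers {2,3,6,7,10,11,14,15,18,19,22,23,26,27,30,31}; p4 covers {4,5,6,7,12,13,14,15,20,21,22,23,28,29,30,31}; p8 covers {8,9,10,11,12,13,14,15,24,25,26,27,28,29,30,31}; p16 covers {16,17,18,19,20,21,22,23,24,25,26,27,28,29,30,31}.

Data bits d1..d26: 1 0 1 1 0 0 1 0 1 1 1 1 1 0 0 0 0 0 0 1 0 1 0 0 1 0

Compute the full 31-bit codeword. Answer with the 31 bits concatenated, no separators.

Place data at non-parity positions: p1 p2 1 p4 0 1 1 p8 0 0 1 0 1 1 1 p16 1 1 0 0 0 0 0 0 1 0 1 0 0 1 0
p1 (pos 1,3,5,7,9,11,13,15,17,19,21,23,25,27,29,31): XOR of data positions = 1⊕0⊕1⊕0⊕1⊕1⊕1⊕1⊕0⊕0⊕0⊕1⊕1⊕0⊕0 = 0
p2 (pos 2,3,6,7,10,11,14,15,18,19,22,23,26,27,30,31): XOR of data positions = 1⊕1⊕1⊕0⊕1⊕1⊕1⊕1⊕0⊕0⊕0⊕0⊕1⊕1⊕0 = 1
p4 (pos 4,5,6,7,12,13,14,15,20,21,22,23,28,29,30,31): XOR of data positions = 0⊕1⊕1⊕0⊕1⊕1⊕1⊕0⊕0⊕0⊕0⊕0⊕0⊕1⊕0 = 0
p8 (pos 8,9,10,11,12,13,14,15,24,25,26,27,28,29,30,31): XOR of data positions = 0⊕0⊕1⊕0⊕1⊕1⊕1⊕0⊕1⊕0⊕1⊕0⊕0⊕1⊕0 = 1
p16 (pos 16,17,18,19,20,21,22,23,24,25,26,27,28,29,30,31): XOR of data positions = 1⊕1⊕0⊕0⊕0⊕0⊕0⊕0⊕1⊕0⊕1⊕0⊕0⊕1⊕0 = 1
Codeword: 0110011100101111110000001010010

0110011100101111110000001010010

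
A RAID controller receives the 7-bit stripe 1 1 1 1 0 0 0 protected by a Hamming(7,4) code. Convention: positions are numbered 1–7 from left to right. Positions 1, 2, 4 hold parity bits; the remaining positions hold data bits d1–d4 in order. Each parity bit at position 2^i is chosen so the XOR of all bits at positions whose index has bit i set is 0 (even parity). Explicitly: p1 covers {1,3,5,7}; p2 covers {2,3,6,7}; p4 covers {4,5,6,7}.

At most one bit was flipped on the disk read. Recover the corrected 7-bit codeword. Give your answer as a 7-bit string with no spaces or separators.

s1 (pos 1,3,5,7): 1⊕1⊕0⊕0 = 0
s2 (pos 2,3,6,7): 1⊕1⊕0⊕0 = 0
s4 (pos 4,5,6,7): 1⊕0⊕0⊕0 = 1
Syndrome s4…s1 = 100 → error at position 4.
Flip position 4: 1111000 → 1110000

1110000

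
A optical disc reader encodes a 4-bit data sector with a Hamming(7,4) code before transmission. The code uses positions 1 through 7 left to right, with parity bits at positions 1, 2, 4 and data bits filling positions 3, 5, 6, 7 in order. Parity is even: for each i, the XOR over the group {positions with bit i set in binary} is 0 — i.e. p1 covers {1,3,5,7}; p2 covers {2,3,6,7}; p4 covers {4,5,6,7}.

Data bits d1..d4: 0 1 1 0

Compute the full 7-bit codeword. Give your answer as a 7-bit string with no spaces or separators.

1100110

Place data at non-parity positions: p1 p2 0 p4 1 1 0
p1 (pos 1,3,5,7): XOR of data positions = 0⊕1⊕0 = 1
p2 (pos 2,3,6,7): XOR of data positions = 0⊕1⊕0 = 1
p4 (pos 4,5,6,7): XOR of data positions = 1⊕1⊕0 = 0
Codeword: 1100110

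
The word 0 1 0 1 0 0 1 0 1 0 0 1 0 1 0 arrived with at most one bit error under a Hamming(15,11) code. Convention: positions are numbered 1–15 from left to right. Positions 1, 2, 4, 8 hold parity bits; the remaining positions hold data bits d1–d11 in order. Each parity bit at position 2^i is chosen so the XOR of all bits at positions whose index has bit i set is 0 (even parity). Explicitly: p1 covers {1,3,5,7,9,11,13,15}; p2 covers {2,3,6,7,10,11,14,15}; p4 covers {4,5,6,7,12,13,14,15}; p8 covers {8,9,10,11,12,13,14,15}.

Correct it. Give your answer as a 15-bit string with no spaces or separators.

s1 (pos 1,3,5,7,9,11,13,15): 0⊕0⊕0⊕1⊕1⊕0⊕0⊕0 = 0
s2 (pos 2,3,6,7,10,11,14,15): 1⊕0⊕0⊕1⊕0⊕0⊕1⊕0 = 1
s4 (pos 4,5,6,7,12,13,14,15): 1⊕0⊕0⊕1⊕1⊕0⊕1⊕0 = 0
s8 (pos 8,9,10,11,12,13,14,15): 0⊕1⊕0⊕0⊕1⊕0⊕1⊕0 = 1
Syndrome s8…s1 = 1010 → error at position 10.
Flip position 10: 010100101001010 → 010100101101010

010100101101010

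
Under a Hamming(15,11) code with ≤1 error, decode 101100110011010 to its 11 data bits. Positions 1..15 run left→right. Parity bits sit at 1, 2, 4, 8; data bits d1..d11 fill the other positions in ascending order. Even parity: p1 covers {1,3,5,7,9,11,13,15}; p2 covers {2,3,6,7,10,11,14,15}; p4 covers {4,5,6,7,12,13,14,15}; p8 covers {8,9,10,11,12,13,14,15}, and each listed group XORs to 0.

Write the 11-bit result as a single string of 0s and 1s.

10010011010

s1 (pos 1,3,5,7,9,11,13,15): 1⊕1⊕0⊕1⊕0⊕1⊕0⊕0 = 0
s2 (pos 2,3,6,7,10,11,14,15): 0⊕1⊕0⊕1⊕0⊕1⊕1⊕0 = 0
s4 (pos 4,5,6,7,12,13,14,15): 1⊕0⊕0⊕1⊕1⊕0⊕1⊕0 = 0
s8 (pos 8,9,10,11,12,13,14,15): 1⊕0⊕0⊕1⊕1⊕0⊕1⊕0 = 0
Syndrome s8…s1 = 0000 → no error.
Read data bits from positions 3,5,6,7,9,10,11,12,13,14,15: 10010011010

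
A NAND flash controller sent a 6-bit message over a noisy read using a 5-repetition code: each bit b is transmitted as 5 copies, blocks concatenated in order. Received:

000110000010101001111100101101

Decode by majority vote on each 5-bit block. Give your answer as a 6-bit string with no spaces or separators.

Block 1 (00011): 2 ones → 0
Block 2 (00000): 0 ones → 0
Block 3 (10101): 3 ones → 1
Block 4 (00111): 3 ones → 1
Block 5 (11001): 3 ones → 1
Block 6 (01101): 3 ones → 1

001111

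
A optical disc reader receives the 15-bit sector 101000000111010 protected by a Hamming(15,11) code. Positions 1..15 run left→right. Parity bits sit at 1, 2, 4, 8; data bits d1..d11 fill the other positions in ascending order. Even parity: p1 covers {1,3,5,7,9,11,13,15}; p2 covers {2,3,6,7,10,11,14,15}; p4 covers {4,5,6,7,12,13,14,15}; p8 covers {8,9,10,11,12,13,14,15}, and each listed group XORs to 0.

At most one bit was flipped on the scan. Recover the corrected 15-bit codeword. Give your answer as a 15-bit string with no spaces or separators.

001000000111010

s1 (pos 1,3,5,7,9,11,13,15): 1⊕1⊕0⊕0⊕0⊕1⊕0⊕0 = 1
s2 (pos 2,3,6,7,10,11,14,15): 0⊕1⊕0⊕0⊕1⊕1⊕1⊕0 = 0
s4 (pos 4,5,6,7,12,13,14,15): 0⊕0⊕0⊕0⊕1⊕0⊕1⊕0 = 0
s8 (pos 8,9,10,11,12,13,14,15): 0⊕0⊕1⊕1⊕1⊕0⊕1⊕0 = 0
Syndrome s8…s1 = 0001 → error at position 1.
Flip position 1: 101000000111010 → 001000000111010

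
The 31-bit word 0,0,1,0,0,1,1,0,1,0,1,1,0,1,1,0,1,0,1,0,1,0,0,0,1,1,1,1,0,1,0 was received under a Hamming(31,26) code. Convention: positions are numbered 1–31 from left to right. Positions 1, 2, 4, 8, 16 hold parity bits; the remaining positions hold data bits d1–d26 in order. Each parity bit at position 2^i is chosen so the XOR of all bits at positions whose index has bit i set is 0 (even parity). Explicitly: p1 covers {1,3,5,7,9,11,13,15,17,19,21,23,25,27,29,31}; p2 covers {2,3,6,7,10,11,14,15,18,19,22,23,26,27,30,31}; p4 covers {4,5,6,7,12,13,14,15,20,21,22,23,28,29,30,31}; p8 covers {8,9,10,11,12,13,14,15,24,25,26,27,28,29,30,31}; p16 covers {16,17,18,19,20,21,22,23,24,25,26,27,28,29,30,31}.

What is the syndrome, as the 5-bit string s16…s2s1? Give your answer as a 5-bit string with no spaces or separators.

00000

s1 (pos 1,3,5,7,9,11,13,15,17,19,21,23,25,27,29,31): 0⊕1⊕0⊕1⊕1⊕1⊕0⊕1⊕1⊕1⊕1⊕0⊕1⊕1⊕0⊕0 = 0
s2 (pos 2,3,6,7,10,11,14,15,18,19,22,23,26,27,30,31): 0⊕1⊕1⊕1⊕0⊕1⊕1⊕1⊕0⊕1⊕0⊕0⊕1⊕1⊕1⊕0 = 0
s4 (pos 4,5,6,7,12,13,14,15,20,21,22,23,28,29,30,31): 0⊕0⊕1⊕1⊕1⊕0⊕1⊕1⊕0⊕1⊕0⊕0⊕1⊕0⊕1⊕0 = 0
s8 (pos 8,9,10,11,12,13,14,15,24,25,26,27,28,29,30,31): 0⊕1⊕0⊕1⊕1⊕0⊕1⊕1⊕0⊕1⊕1⊕1⊕1⊕0⊕1⊕0 = 0
s16 (pos 16,17,18,19,20,21,22,23,24,25,26,27,28,29,30,31): 0⊕1⊕0⊕1⊕0⊕1⊕0⊕0⊕0⊕1⊕1⊕1⊕1⊕0⊕1⊕0 = 0
Syndrome s16…s1 = 00000 → no error.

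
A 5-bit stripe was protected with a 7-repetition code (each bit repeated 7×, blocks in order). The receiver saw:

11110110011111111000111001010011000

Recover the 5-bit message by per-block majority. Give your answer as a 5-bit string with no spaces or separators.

Block 1 (1111011): 6 ones → 1
Block 2 (0011111): 5 ones → 1
Block 3 (1110001): 4 ones → 1
Block 4 (1100101): 4 ones → 1
Block 5 (0011000): 2 ones → 0

11110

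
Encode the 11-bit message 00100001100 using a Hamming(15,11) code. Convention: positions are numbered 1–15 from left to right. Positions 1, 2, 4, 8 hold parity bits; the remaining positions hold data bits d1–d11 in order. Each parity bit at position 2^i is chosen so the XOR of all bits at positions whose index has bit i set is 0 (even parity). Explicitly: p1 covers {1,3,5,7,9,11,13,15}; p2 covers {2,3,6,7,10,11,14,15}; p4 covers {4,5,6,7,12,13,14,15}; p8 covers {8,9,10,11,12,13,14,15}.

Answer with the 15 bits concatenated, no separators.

Place data at non-parity positions: p1 p2 0 p4 0 1 0 p8 0 0 0 1 1 0 0
p1 (pos 1,3,5,7,9,11,13,15): XOR of data positions = 0⊕0⊕0⊕0⊕0⊕1⊕0 = 1
p2 (pos 2,3,6,7,10,11,14,15): XOR of data positions = 0⊕1⊕0⊕0⊕0⊕0⊕0 = 1
p4 (pos 4,5,6,7,12,13,14,15): XOR of data positions = 0⊕1⊕0⊕1⊕1⊕0⊕0 = 1
p8 (pos 8,9,10,11,12,13,14,15): XOR of data positions = 0⊕0⊕0⊕1⊕1⊕0⊕0 = 0
Codeword: 110101000001100

110101000001100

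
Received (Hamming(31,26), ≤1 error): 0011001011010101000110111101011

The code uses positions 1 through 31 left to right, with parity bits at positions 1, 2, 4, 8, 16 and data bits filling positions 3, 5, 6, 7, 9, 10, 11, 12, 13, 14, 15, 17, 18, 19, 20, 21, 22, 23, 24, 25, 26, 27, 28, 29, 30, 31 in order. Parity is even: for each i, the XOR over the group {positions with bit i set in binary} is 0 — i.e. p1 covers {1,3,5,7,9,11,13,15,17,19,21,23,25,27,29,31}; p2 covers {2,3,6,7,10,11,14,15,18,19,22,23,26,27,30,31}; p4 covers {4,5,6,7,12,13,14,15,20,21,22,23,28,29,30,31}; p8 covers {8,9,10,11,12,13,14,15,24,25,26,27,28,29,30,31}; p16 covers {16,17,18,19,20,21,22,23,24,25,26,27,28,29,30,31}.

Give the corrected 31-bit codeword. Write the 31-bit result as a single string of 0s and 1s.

s1 (pos 1,3,5,7,9,11,13,15,17,19,21,23,25,27,29,31): 0⊕1⊕0⊕1⊕1⊕0⊕0⊕0⊕0⊕0⊕1⊕1⊕1⊕0⊕0⊕1 = 1
s2 (pos 2,3,6,7,10,11,14,15,18,19,22,23,26,27,30,31): 0⊕1⊕0⊕1⊕1⊕0⊕1⊕0⊕0⊕0⊕0⊕1⊕1⊕0⊕1⊕1 = 0
s4 (pos 4,5,6,7,12,13,14,15,20,21,22,23,28,29,30,31): 1⊕0⊕0⊕1⊕1⊕0⊕1⊕0⊕1⊕1⊕0⊕1⊕1⊕0⊕1⊕1 = 0
s8 (pos 8,9,10,11,12,13,14,15,24,25,26,27,28,29,30,31): 0⊕1⊕1⊕0⊕1⊕0⊕1⊕0⊕1⊕1⊕1⊕0⊕1⊕0⊕1⊕1 = 0
s16 (pos 16,17,18,19,20,21,22,23,24,25,26,27,28,29,30,31): 1⊕0⊕0⊕0⊕1⊕1⊕0⊕1⊕1⊕1⊕1⊕0⊕1⊕0⊕1⊕1 = 0
Syndrome s16…s1 = 00001 → error at position 1.
Flip position 1: 0011001011010101000110111101011 → 1011001011010101000110111101011

1011001011010101000110111101011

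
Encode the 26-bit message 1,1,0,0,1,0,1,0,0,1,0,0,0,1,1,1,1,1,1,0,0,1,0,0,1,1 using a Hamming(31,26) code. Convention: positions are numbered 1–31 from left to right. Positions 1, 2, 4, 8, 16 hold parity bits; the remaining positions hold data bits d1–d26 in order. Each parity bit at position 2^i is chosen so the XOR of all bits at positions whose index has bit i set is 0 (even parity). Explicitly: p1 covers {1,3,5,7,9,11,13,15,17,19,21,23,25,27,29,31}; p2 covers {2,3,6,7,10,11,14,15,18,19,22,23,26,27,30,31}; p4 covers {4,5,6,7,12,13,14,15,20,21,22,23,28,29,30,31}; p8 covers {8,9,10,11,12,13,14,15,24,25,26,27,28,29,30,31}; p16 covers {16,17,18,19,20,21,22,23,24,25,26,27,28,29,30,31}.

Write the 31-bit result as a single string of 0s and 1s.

Place data at non-parity positions: p1 p2 1 p4 1 0 0 p8 1 0 1 0 0 1 0 p16 0 0 1 1 1 1 1 1 0 0 1 0 0 1 1
p1 (pos 1,3,5,7,9,11,13,15,17,19,21,23,25,27,29,31): XOR of data positions = 1⊕1⊕0⊕1⊕1⊕0⊕0⊕0⊕1⊕1⊕1⊕0⊕1⊕0⊕1 = 1
p2 (pos 2,3,6,7,10,11,14,15,18,19,22,23,26,27,30,31): XOR of data positions = 1⊕0⊕0⊕0⊕1⊕1⊕0⊕0⊕1⊕1⊕1⊕0⊕1⊕1⊕1 = 1
p4 (pos 4,5,6,7,12,13,14,15,20,21,22,23,28,29,30,31): XOR of data positions = 1⊕0⊕0⊕0⊕0⊕1⊕0⊕1⊕1⊕1⊕1⊕0⊕0⊕1⊕1 = 0
p8 (pos 8,9,10,11,12,13,14,15,24,25,26,27,28,29,30,31): XOR of data positions = 1⊕0⊕1⊕0⊕0⊕1⊕0⊕1⊕0⊕0⊕1⊕0⊕0⊕1⊕1 = 1
p16 (pos 16,17,18,19,20,21,22,23,24,25,26,27,28,29,30,31): XOR of data positions = 0⊕0⊕1⊕1⊕1⊕1⊕1⊕1⊕0⊕0⊕1⊕0⊕0⊕1⊕1 = 1
Codeword: 1110100110100101001111110010011

1110100110100101001111110010011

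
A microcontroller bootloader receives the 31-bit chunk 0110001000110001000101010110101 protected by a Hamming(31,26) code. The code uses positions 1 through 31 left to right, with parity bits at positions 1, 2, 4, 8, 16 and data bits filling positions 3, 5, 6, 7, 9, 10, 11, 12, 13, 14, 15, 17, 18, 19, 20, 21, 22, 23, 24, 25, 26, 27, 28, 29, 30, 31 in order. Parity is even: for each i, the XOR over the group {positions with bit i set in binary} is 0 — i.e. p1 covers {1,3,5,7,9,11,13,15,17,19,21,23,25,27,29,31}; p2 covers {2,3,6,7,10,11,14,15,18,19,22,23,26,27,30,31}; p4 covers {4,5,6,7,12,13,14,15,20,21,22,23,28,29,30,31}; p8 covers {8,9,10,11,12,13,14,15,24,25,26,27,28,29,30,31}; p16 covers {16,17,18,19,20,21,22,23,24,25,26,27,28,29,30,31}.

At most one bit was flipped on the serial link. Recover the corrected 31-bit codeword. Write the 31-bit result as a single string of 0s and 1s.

0110001100110001000101010110101

s1 (pos 1,3,5,7,9,11,13,15,17,19,21,23,25,27,29,31): 0⊕1⊕0⊕1⊕0⊕1⊕0⊕0⊕0⊕0⊕0⊕0⊕0⊕1⊕1⊕1 = 0
s2 (pos 2,3,6,7,10,11,14,15,18,19,22,23,26,27,30,31): 1⊕1⊕0⊕1⊕0⊕1⊕0⊕0⊕0⊕0⊕1⊕0⊕1⊕1⊕0⊕1 = 0
s4 (pos 4,5,6,7,12,13,14,15,20,21,22,23,28,29,30,31): 0⊕0⊕0⊕1⊕1⊕0⊕0⊕0⊕1⊕0⊕1⊕0⊕0⊕1⊕0⊕1 = 0
s8 (pos 8,9,10,11,12,13,14,15,24,25,26,27,28,29,30,31): 0⊕0⊕0⊕1⊕1⊕0⊕0⊕0⊕1⊕0⊕1⊕1⊕0⊕1⊕0⊕1 = 1
s16 (pos 16,17,18,19,20,21,22,23,24,25,26,27,28,29,30,31): 1⊕0⊕0⊕0⊕1⊕0⊕1⊕0⊕1⊕0⊕1⊕1⊕0⊕1⊕0⊕1 = 0
Syndrome s16…s1 = 01000 → error at position 8.
Flip position 8: 0110001000110001000101010110101 → 0110001100110001000101010110101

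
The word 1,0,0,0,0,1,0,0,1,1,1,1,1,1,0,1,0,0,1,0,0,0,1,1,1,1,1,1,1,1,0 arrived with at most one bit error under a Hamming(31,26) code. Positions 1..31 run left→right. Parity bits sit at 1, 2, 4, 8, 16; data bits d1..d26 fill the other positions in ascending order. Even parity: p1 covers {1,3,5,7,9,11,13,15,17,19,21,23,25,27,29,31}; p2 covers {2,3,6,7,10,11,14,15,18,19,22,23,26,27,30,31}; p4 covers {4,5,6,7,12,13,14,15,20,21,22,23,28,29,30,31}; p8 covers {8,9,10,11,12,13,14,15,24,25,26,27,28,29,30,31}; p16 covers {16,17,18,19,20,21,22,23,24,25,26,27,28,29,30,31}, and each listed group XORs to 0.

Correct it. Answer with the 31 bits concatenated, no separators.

1000010011011101001000111111110

s1 (pos 1,3,5,7,9,11,13,15,17,19,21,23,25,27,29,31): 1⊕0⊕0⊕0⊕1⊕1⊕1⊕0⊕0⊕1⊕0⊕1⊕1⊕1⊕1⊕0 = 1
s2 (pos 2,3,6,7,10,11,14,15,18,19,22,23,26,27,30,31): 0⊕0⊕1⊕0⊕1⊕1⊕1⊕0⊕0⊕1⊕0⊕1⊕1⊕1⊕1⊕0 = 1
s4 (pos 4,5,6,7,12,13,14,15,20,21,22,23,28,29,30,31): 0⊕0⊕1⊕0⊕1⊕1⊕1⊕0⊕0⊕0⊕0⊕1⊕1⊕1⊕1⊕0 = 0
s8 (pos 8,9,10,11,12,13,14,15,24,25,26,27,28,29,30,31): 0⊕1⊕1⊕1⊕1⊕1⊕1⊕0⊕1⊕1⊕1⊕1⊕1⊕1⊕1⊕0 = 1
s16 (pos 16,17,18,19,20,21,22,23,24,25,26,27,28,29,30,31): 1⊕0⊕0⊕1⊕0⊕0⊕0⊕1⊕1⊕1⊕1⊕1⊕1⊕1⊕1⊕0 = 0
Syndrome s16…s1 = 01011 → error at position 11.
Flip position 11: 1000010011111101001000111111110 → 1000010011011101001000111111110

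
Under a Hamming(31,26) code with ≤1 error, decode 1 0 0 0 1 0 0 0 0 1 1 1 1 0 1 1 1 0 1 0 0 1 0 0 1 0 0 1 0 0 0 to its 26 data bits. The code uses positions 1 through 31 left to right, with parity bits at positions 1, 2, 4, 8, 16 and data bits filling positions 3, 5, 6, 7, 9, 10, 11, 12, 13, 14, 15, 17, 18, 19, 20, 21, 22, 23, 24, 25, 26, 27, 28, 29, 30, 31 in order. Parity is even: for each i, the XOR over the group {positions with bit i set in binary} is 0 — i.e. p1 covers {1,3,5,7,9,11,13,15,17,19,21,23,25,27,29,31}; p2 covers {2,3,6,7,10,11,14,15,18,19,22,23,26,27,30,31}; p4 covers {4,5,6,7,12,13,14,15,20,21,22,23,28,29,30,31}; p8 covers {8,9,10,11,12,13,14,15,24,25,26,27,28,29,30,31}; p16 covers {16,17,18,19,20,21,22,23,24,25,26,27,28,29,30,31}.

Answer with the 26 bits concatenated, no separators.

01000011101101001001001000

s1 (pos 1,3,5,7,9,11,13,15,17,19,21,23,25,27,29,31): 1⊕0⊕1⊕0⊕0⊕1⊕1⊕1⊕1⊕1⊕0⊕0⊕1⊕0⊕0⊕0 = 0
s2 (pos 2,3,6,7,10,11,14,15,18,19,22,23,26,27,30,31): 0⊕0⊕0⊕0⊕1⊕1⊕0⊕1⊕0⊕1⊕1⊕0⊕0⊕0⊕0⊕0 = 1
s4 (pos 4,5,6,7,12,13,14,15,20,21,22,23,28,29,30,31): 0⊕1⊕0⊕0⊕1⊕1⊕0⊕1⊕0⊕0⊕1⊕0⊕1⊕0⊕0⊕0 = 0
s8 (pos 8,9,10,11,12,13,14,15,24,25,26,27,28,29,30,31): 0⊕0⊕1⊕1⊕1⊕1⊕0⊕1⊕0⊕1⊕0⊕0⊕1⊕0⊕0⊕0 = 1
s16 (pos 16,17,18,19,20,21,22,23,24,25,26,27,28,29,30,31): 1⊕1⊕0⊕1⊕0⊕0⊕1⊕0⊕0⊕1⊕0⊕0⊕1⊕0⊕0⊕0 = 0
Syndrome s16…s1 = 01010 → error at position 10.
Flip position 10: 1000100001111011101001001001000 → 1000100000111011101001001001000
Read data bits from positions 3,5,6,7,9,10,11,12,13,14,15,17,18,19,20,21,22,23,24,25,26,27,28,29,30,31: 01000011101101001001001000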